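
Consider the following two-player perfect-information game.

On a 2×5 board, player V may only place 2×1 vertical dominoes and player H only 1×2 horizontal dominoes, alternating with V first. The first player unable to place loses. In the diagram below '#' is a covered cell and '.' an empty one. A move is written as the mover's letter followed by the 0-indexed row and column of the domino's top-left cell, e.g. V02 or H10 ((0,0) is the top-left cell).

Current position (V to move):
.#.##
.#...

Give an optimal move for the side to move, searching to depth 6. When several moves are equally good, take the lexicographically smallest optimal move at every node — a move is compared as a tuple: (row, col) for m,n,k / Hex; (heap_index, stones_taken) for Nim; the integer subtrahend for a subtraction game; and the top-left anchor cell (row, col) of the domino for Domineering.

V's best at [.#.##/.#...]: V02

ply 1, V at .#.##/.#... | V00=-1→##.##/##...; V02=+1→.####/.##..*
ply 2, H at .####/.##.. | H13=-1→.####/.####*
ply 3, V at .####/.#### | V00=+1→#####/#####*
ply 4: #####/##### is terminal -1 (H); from .#.##/.#... depth 6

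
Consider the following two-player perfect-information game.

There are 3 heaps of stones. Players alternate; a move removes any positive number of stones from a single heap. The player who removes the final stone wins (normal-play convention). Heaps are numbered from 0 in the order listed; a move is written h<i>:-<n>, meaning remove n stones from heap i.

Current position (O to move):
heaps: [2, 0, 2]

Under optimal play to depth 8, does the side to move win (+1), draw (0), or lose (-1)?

value((2,0,2), O) = -1

[(2,0,2)] O move#1: h0:-1:-1/(1,0,2)*, h0:-2:-1/(0,0,2), h2:-1:-1/(2,0,1), h2:-2:-1/(2,0,0)
[(1,0,2)] X move#2: h0:-1:-1/(0,0,2), h2:-1:+1/(1,0,1)*, h2:-2:-1/(1,0,0)
[(1,0,1)] O move#3: h0:-1:-1/(0,0,1)*, h2:-1:-1/(1,0,0)
[(0,0,1)] X move#4: h2:-1:+1/(0,0,0)*
[(0,0,0)] end (terminal -1, O#5); searched (2,0,2) to 8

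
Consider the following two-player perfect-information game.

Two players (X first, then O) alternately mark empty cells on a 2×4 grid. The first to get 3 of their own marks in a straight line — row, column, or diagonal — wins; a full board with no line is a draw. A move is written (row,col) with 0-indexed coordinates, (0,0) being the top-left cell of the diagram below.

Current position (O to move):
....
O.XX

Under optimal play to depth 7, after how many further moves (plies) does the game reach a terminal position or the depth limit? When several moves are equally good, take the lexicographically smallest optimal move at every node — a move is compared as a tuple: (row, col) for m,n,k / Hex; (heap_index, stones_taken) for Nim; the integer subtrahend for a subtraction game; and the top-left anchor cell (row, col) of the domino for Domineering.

PV length from [..../O.XX]: 5 plies

[..../O.XX] O move#1: (0,0):-1/O.../O.XX, (0,1):-1/.O../O.XX, (0,2):-1/..O./O.XX, (0,3):-1/...O/O.XX, (1,1):+0/..../OOXX*
[..../OOXX] X move#2: (0,0):+0/X.../OOXX*, (0,1):+0/.X../OOXX, (0,2):+0/..X./OOXX, (0,3):+0/...X/OOXX
[X.../OOXX] O move#3: (0,1):+0/XO../OOXX*, (0,2):+0/X.O./OOXX, (0,3):+0/X..O/OOXX
[XO../OOXX] X move#4: (0,2):+0/XOX./OOXX*, (0,3):+0/XO.X/OOXX
[XOX./OOXX] O move#5: (0,3):+0/XOXO/OOXX*
[XOXO/OOXX] end (terminal +0, X#6); searched ..../O.XX to 7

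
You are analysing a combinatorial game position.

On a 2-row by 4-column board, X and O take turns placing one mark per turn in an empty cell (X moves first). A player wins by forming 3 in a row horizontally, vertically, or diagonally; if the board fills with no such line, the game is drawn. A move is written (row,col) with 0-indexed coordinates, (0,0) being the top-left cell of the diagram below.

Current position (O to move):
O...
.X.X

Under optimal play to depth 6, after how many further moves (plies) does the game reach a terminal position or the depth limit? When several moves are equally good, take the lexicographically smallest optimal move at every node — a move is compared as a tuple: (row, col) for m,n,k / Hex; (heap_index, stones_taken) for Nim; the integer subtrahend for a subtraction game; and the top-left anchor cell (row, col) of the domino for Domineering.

ply 1, O at O.../.X.X | (0,1)=-1→OO../.X.X; (0,2)=-1→O.O./.X.X; (0,3)=-1→O..O/.X.X; (1,0)=-1→O.../OX.X; (1,2)=+0→O.../.XOX*
ply 2, X at O.../.XOX | (0,1)=+0→OX../.XOX*; (0,2)=+0→O.X./.XOX; (0,3)=+0→O..X/.XOX; (1,0)=+0→O.../XXOX
ply 3, O at OX../.XOX | (0,2)=+0→OXO./.XOX*; (0,3)=+0→OX.O/.XOX; (1,0)=+0→OX../OXOX
ply 4, X at OXO./.XOX | (0,3)=+0→OXOX/.XOX*; (1,0)=+0→OXO./XXOX
ply 5, O at OXOX/.XOX | (1,0)=+0→OXOX/OXOX*
ply 6: OXOX/OXOX is terminal +0 (X); from O.../.X.X depth 6

PV length from [O.../.X.X]: 5 plies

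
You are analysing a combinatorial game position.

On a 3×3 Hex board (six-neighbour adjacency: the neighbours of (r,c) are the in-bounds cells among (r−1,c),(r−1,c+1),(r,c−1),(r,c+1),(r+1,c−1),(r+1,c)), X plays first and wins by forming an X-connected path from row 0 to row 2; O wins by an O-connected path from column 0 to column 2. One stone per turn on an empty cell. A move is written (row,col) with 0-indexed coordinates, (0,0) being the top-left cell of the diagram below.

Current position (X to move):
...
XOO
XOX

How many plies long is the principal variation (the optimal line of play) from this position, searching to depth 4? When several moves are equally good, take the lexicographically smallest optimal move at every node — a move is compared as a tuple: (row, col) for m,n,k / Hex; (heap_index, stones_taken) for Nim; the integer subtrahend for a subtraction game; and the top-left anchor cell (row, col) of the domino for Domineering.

p1 X@[.../XOO/XOX]: (0,0)[X../XOO/XOX]+1* (0,1)[.X./XOO/XOX]+1 (0,2)[..X/XOO/XOX]+1
p2 O@[X../XOO/XOX] terminal -1; root [.../XOO/XOX] d4

PV length from [.../XOO/XOX]: 1 ply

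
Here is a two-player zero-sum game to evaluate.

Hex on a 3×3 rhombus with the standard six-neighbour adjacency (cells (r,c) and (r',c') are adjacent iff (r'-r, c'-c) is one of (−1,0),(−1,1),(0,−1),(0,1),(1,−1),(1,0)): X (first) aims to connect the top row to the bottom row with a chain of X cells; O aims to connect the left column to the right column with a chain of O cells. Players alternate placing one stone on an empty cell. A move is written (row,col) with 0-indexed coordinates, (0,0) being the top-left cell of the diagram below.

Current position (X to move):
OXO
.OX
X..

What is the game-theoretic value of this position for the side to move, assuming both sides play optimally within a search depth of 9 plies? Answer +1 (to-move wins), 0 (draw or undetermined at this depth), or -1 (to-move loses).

value(OXO/.OX/X.., X) = +1

[OXO/.OX/X..] X move#1: (1,0):+1/OXO/XOX/X..*, (2,1):-1/OXO/.OX/XX., (2,2):-1/OXO/.OX/X.X
[OXO/XOX/X..] end (terminal -1, O#2); searched OXO/.OX/X.. to 9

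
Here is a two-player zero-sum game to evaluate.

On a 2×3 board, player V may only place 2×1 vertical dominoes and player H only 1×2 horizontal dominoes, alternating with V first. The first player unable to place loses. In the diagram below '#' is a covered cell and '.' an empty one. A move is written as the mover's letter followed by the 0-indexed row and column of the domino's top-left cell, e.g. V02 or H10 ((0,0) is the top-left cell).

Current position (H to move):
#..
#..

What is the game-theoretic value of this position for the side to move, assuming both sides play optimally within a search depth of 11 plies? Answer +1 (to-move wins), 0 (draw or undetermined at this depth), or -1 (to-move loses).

ply 1, H at #../#.. | H01=+1→###/#..*; H11=+1→#../###
ply 2: ###/#.. is terminal -1 (V); from #../#.. depth 11

value(#../#.., H) = +1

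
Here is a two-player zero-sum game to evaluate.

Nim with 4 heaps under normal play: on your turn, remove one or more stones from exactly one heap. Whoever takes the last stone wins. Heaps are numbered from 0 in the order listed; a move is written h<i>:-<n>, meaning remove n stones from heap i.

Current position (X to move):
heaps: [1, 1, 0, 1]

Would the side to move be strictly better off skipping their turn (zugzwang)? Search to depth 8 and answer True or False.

zugzwang((1,1,0,1), X) = False

ply 1, X at (1,1,0,1) | h0:-1=+1→(0,1,0,1)*; h1:-1=+1→(1,0,0,1); h3:-1=+1→(1,1,0,0)
ply 2, O at (0,1,0,1) | h1:-1=-1→(0,0,0,1)*; h3:-1=-1→(0,1,0,0)
ply 3, X at (0,0,0,1) | h3:-1=+1→(0,0,0,0)*
ply 4: (0,0,0,0) is terminal -1 (O); from (1,1,0,1) depth 8
pass branch (O moves first from the same position):
  | ply 1, O at (1,1,0,1) | h0:-1=+1→(0,1,0,1)*; h1:-1=+1→(1,0,0,1); h3:-1=+1→(1,1,0,0)
  | ply 2, X at (0,1,0,1) | h1:-1=-1→(0,0,0,1)*; h3:-1=-1→(0,1,0,0)
  | ply 3, O at (0,0,0,1) | h3:-1=+1→(0,0,0,0)*
  | ply 4: (0,0,0,0) is terminal -1 (X); from (1,1,0,1) depth 8
X moving scores +1; X passing scores -1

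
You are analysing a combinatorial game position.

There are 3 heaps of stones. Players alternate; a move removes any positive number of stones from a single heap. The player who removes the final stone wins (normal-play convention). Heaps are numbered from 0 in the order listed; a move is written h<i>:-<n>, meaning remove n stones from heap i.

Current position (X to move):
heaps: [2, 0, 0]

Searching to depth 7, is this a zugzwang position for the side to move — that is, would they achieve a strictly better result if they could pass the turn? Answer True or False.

zugzwang((2,0,0), X) = False

ply 1, X at (2,0,0) | h0:-1=-1→(1,0,0); h0:-2=+1→(0,0,0)*
ply 2: (0,0,0) is terminal -1 (O); from (2,0,0) depth 7
suppose X passes — search the same position with O to move:
pass> ply 1, O at (2,0,0) | h0:-1=-1→(1,0,0); h0:-2=+1→(0,0,0)*
pass> ply 2: (0,0,0) is terminal -1 (X); from (2,0,0) depth 7
for X: play +1, pass -1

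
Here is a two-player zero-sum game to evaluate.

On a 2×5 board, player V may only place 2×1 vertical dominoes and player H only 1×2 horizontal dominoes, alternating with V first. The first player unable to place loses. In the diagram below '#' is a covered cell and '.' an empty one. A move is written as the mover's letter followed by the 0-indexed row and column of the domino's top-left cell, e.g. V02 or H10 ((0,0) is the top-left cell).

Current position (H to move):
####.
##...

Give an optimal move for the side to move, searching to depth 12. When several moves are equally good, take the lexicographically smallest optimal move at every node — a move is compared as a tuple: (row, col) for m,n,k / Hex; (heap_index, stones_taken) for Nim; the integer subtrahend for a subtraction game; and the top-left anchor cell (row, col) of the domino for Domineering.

H's best at [####./##...]: H13

ply 1, H at ####./##... | H12=-1→####./####.; H13=+1→####./##.##*
ply 2: ####./##.## is terminal -1 (V); from ####./##... depth 12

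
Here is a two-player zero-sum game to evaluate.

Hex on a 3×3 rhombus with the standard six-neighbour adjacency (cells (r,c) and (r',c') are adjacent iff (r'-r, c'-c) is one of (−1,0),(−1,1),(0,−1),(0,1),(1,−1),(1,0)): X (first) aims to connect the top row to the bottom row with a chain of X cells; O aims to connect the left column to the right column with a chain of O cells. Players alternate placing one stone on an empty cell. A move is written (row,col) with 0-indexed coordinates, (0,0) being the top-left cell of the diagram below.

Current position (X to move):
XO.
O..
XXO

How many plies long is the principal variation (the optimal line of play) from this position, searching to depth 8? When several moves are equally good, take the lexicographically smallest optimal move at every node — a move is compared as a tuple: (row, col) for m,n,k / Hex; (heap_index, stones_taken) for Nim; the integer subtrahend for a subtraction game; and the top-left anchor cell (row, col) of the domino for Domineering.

PV length from [XO./O../XXO]: 3 plies

[XO./O../XXO] X move#1: (0,2):+1/XOX/O../XXO*, (1,1):-1/XO./OX./XXO, (1,2):-1/XO./O.X/XXO
[XOX/O../XXO] O move#2: (1,1):-1/XOX/OO./XXO*, (1,2):-1/XOX/O.O/XXO
[XOX/OO./XXO] X move#3: (1,2):+1/XOX/OOX/XXO*
[XOX/OOX/XXO] end (terminal -1, O#4); searched XO./O../XXO to 8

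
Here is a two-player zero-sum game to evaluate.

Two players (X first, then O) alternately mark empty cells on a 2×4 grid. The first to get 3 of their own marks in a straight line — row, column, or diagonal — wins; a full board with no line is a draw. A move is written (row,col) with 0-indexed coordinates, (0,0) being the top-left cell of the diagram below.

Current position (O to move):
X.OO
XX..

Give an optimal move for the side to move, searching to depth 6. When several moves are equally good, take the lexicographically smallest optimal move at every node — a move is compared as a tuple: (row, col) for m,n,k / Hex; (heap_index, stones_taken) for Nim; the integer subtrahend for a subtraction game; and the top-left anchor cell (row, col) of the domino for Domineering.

O's best at [X.OO/XX..]: (0,1)

ply 1, O at X.OO/XX.. | (0,1)=+1→XOOO/XX..*; (1,2)=+0→X.OO/XXO.; (1,3)=-1→X.OO/XX.O
ply 2: XOOO/XX.. is terminal -1 (X); from X.OO/XX.. depth 6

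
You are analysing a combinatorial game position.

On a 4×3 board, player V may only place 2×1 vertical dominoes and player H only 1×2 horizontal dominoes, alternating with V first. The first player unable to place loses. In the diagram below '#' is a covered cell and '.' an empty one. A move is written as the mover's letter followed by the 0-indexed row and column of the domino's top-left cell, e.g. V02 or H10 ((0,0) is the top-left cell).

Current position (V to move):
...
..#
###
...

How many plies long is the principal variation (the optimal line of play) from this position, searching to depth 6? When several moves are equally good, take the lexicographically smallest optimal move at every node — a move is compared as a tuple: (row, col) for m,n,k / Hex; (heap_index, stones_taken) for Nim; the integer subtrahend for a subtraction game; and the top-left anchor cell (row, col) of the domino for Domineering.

ply 1, V at .../..#/###/... | V00=-1→#../#.#/###/...; V01=+1→.#./.##/###/...*
ply 2, H at .#./.##/###/... | H30=-1→.#./.##/###/##.*; H31=-1→.#./.##/###/.##
ply 3, V at .#./.##/###/##. | V00=+1→##./###/###/##.*
ply 4: ##./###/###/##. is terminal -1 (H); from .../..#/###/... depth 6

PV length from [.../..#/###/...]: 3 plies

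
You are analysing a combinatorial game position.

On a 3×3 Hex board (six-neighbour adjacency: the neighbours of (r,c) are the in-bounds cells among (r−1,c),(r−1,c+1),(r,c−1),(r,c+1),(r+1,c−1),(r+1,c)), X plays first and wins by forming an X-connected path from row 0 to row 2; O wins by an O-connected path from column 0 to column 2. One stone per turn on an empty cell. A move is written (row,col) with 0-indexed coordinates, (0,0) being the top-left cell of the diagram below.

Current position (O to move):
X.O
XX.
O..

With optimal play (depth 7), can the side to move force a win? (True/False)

O winning at [X.O/XX./O..]: True

ply 1, O at X.O/XX./O.. | (0,1)=-1→XOO/XX./O..; (1,2)=-1→X.O/XXO/O..; (2,1)=+1→X.O/XX./OO.*; (2,2)=-1→X.O/XX./O.O
ply 2, X at X.O/XX./OO. | (0,1)=-1→XXO/XX./OO.*; (1,2)=-1→X.O/XXX/OO.; (2,2)=-1→X.O/XX./OOX
ply 3, O at XXO/XX./OO. | (1,2)=+1→XXO/XXO/OO.*; (2,2)=+1→XXO/XX./OOO
ply 4: XXO/XXO/OO. is terminal -1 (X); from X.O/XX./O.. depth 7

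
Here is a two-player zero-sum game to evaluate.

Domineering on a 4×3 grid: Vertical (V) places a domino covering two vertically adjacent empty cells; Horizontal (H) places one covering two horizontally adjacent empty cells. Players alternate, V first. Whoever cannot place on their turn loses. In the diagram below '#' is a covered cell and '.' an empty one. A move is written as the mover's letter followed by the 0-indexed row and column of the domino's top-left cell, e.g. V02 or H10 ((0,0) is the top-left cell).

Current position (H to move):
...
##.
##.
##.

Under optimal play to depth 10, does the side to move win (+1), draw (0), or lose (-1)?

value(.../##./##./##., H) = -1

ply 1, H at .../##./##./##. | H00=-1→##./##./##./##.*; H01=-1→.##/##./##./##.
ply 2, V at ##./##./##./##. | V02=+1→###/###/##./##.*; V12=+1→##./###/###/##.; V22=+1→##./##./###/###
ply 3: ###/###/##./##. is terminal -1 (H); from .../##./##./##. depth 10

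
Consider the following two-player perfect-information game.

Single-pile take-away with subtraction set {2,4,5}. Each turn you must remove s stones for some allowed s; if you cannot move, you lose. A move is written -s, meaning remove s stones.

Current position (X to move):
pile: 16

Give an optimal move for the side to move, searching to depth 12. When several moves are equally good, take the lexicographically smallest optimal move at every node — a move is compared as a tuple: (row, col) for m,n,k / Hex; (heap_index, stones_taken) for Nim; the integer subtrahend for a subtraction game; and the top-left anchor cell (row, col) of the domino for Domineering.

X's best at [16]: -2

ply 1, X at 16 | -2=+1→14*; -4=-1→12; -5=-1→11
ply 2, O at 14 | -2=-1→12*; -4=-1→10; -5=-1→9
ply 3, X at 12 | -2=-1→10; -4=+1→8*; -5=+1→7
ply 4, O at 8 | -2=-1→6*; -4=-1→4; -5=-1→3
ply 5, X at 6 | -2=-1→4; -4=-1→2; -5=+1→1*
ply 6: 1 is terminal -1 (O); from 16 depth 12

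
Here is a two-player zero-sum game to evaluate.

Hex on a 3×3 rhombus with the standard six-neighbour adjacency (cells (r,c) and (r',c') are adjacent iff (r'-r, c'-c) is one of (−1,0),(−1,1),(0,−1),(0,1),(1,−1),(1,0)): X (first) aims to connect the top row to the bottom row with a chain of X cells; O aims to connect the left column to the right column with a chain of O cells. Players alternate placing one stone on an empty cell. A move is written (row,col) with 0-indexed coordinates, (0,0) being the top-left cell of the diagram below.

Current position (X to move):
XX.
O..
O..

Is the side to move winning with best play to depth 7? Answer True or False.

p1 X@[XX./O../O..]: (0,2)[XXX/O../O..]-1 (1,1)[XX./OX./O..]-1 (1,2)[XX./O.X/O..]+1* (2,1)[XX./O../OX.]-1 (2,2)[XX./O../O.X]-1
p2 O@[XX./O.X/O..]: (0,2)[XXO/O.X/O..]-1* (1,1)[XX./OOX/O..]-1 (2,1)[XX./O.X/OO.]-1 (2,2)[XX./O.X/O.O]-1
p3 X@[XXO/O.X/O..]: (1,1)[XXO/OXX/O..]+1* (2,1)[XXO/O.X/OX.]-1 (2,2)[XXO/O.X/O.X]-1
p4 O@[XXO/OXX/O..]: (2,1)[XXO/OXX/OO.]-1* (2,2)[XXO/OXX/O.O]-1
p5 X@[XXO/OXX/OO.]: (2,2)[XXO/OXX/OOX]+1*
p6 O@[XXO/OXX/OOX] terminal -1; root [XX./O../O..] d7

X winning at [XX./O../O..]: True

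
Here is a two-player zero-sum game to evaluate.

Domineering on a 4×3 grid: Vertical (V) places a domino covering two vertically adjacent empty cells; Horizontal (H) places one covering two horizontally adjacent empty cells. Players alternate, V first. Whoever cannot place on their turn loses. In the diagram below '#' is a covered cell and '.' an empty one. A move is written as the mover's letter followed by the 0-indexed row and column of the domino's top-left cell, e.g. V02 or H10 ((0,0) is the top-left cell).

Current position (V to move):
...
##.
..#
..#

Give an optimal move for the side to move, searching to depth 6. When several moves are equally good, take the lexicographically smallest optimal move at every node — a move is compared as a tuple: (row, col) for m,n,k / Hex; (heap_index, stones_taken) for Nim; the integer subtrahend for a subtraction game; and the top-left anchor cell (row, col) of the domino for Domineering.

V's best at [.../##./..#/..#]: V20

[.../##./..#/..#] V move#1: V02:-1/..#/###/..#/..#, V20:+1/.../##./#.#/#.#*, V21:+1/.../##./.##/.##
[.../##./#.#/#.#] H move#2: H00:-1/##./##./#.#/#.#*, H01:-1/.##/##./#.#/#.#
[##./##./#.#/#.#] V move#3: V02:+1/###/###/#.#/#.#*, V21:+1/##./##./###/###
[###/###/#.#/#.#] end (terminal -1, H#4); searched .../##./..#/..# to 6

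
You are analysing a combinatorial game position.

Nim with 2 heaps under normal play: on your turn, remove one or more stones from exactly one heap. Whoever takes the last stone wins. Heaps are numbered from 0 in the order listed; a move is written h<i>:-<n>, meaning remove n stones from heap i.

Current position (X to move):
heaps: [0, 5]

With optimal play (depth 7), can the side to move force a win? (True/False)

p1 X@[(0,5)]: h1:-1[(0,4)]-1 h1:-2[(0,3)]-1 h1:-3[(0,2)]-1 h1:-4[(0,1)]-1 h1:-5[(0,0)]+1*
p2 O@[(0,0)] terminal -1; root [(0,5)] d7

X winning at [(0,5)]: True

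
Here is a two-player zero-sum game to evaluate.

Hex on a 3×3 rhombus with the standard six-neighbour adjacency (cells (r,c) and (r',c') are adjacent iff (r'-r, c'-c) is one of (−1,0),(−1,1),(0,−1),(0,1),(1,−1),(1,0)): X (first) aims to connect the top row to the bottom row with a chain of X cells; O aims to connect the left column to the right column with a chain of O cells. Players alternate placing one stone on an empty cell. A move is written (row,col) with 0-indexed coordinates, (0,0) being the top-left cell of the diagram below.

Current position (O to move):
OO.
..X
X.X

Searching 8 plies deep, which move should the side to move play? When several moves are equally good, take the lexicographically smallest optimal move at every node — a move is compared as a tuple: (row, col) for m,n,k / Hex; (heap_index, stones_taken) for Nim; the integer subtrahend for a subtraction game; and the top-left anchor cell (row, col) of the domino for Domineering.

O's best at [OO./..X/X.X]: (0,2)

p1 O@[OO./..X/X.X]: (0,2)[OOO/..X/X.X]+1* (1,0)[OO./O.X/X.X]-1 (1,1)[OO./.OX/X.X]-1 (2,1)[OO./..X/XOX]-1
p2 X@[OOO/..X/X.X] terminal -1; root [OO./..X/X.X] d8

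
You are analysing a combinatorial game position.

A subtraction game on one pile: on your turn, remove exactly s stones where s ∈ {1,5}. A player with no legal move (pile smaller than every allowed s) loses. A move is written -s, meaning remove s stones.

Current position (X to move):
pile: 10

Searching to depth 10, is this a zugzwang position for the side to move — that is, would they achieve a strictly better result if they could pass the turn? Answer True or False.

p1 X@[10]: -1[9]-1* -5[5]-1
p2 O@[9]: -1[8]+1* -5[4]+1
p3 X@[8]: -1[7]-1* -5[3]-1
p4 O@[7]: -1[6]+1* -5[2]+1
p5 X@[6]: -1[5]-1* -5[1]-1
p6 O@[5]: -1[4]+1* -5[0]+1
p7 X@[4]: -1[3]-1*
p8 O@[3]: -1[2]+1*
p9 X@[2]: -1[1]-1*
p10 O@[1]: -1[0]+1*
p11 X@[0] terminal -1; root [10] d10
if X skipped the turn, O would face:
~ p1 O@[10]: -1[9]-1* -5[5]-1
~ p2 X@[9]: -1[8]+1* -5[4]+1
~ p3 O@[8]: -1[7]-1* -5[3]-1
~ p4 X@[7]: -1[6]+1* -5[2]+1
~ p5 O@[6]: -1[5]-1* -5[1]-1
~ p6 X@[5]: -1[4]+1* -5[0]+1
~ p7 O@[4]: -1[3]-1*
~ p8 X@[3]: -1[2]+1*
~ p9 O@[2]: -1[1]-1*
~ p10 X@[1]: -1[0]+1*
~ p11 O@[0] terminal -1; root [10] d10
compare (X): move=-1 vs pass=+1

zugzwang(10, X) = True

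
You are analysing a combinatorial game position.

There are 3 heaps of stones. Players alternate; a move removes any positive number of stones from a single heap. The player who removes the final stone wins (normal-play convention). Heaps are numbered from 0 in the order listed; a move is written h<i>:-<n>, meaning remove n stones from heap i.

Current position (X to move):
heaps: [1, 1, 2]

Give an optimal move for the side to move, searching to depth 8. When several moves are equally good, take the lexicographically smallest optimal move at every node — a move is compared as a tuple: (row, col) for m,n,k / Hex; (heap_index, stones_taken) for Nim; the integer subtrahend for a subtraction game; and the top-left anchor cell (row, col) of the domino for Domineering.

X's best at [(1,1,2)]: h2:-2

p1 X@[(1,1,2)]: h0:-1[(0,1,2)]-1 h1:-1[(1,0,2)]-1 h2:-1[(1,1,1)]-1 h2:-2[(1,1,0)]+1*
p2 O@[(1,1,0)]: h0:-1[(0,1,0)]-1* h1:-1[(1,0,0)]-1
p3 X@[(0,1,0)]: h1:-1[(0,0,0)]+1*
p4 O@[(0,0,0)] terminal -1; root [(1,1,2)] d8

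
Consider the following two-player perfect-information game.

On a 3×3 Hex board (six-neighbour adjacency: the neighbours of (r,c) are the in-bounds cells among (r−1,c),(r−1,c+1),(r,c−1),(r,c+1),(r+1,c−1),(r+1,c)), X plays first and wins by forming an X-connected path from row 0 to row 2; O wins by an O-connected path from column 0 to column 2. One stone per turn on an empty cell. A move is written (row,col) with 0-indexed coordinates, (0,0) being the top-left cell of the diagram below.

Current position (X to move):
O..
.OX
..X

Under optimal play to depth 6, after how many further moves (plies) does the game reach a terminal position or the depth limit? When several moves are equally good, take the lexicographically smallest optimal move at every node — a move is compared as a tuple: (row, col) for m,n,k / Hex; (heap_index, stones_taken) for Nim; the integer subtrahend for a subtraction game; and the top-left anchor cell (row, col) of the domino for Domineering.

p1 X@[O../.OX/..X]: (0,1)[OX./.OX/..X]-1 (0,2)[O.X/.OX/..X]+1* (1,0)[O../XOX/..X]-1 (2,0)[O../.OX/X.X]-1 (2,1)[O../.OX/.XX]-1
p2 O@[O.X/.OX/..X] terminal -1; root [O../.OX/..X] d6

PV length from [O../.OX/..X]: 1 ply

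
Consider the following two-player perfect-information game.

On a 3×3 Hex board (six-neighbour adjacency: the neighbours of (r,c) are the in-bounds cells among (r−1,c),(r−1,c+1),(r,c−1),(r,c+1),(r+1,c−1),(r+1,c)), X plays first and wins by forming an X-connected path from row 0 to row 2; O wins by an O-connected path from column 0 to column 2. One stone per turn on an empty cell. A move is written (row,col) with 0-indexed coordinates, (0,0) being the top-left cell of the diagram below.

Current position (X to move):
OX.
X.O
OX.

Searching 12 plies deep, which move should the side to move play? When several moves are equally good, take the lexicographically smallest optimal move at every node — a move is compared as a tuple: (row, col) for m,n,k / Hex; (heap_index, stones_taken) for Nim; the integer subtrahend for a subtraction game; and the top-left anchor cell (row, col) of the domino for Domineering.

ply 1, X at OX./X.O/OX. | (0,2)=-1→OXX/X.O/OX.; (1,1)=+1→OX./XXO/OX.*; (2,2)=-1→OX./X.O/OXX
ply 2: OX./XXO/OX. is terminal -1 (O); from OX./X.O/OX. depth 12

X's best at [OX./X.O/OX.]: (1,1)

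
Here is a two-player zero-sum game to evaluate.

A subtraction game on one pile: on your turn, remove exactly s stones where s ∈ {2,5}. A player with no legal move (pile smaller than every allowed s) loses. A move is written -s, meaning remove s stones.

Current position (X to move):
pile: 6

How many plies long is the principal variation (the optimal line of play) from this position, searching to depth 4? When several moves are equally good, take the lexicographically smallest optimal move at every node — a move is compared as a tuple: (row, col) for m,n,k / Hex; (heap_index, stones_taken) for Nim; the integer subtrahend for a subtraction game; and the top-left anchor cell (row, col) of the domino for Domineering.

PV length from [6]: 3 plies

p1 X@[6]: -2[4]+1* -5[1]+1
p2 O@[4]: -2[2]-1*
p3 X@[2]: -2[0]+1*
p4 O@[0] terminal -1; root [6] d4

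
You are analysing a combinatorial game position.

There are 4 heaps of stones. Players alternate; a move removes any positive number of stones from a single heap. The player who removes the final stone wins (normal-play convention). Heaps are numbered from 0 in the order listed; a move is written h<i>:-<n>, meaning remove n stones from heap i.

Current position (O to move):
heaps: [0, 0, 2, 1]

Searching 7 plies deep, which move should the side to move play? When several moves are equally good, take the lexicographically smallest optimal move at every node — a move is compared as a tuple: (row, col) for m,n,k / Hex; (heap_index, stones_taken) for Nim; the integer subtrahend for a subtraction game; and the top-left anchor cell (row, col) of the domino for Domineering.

p1 O@[(0,0,2,1)]: h2:-1[(0,0,1,1)]+1* h2:-2[(0,0,0,1)]-1 h3:-1[(0,0,2,0)]-1
p2 X@[(0,0,1,1)]: h2:-1[(0,0,0,1)]-1* h3:-1[(0,0,1,0)]-1
p3 O@[(0,0,0,1)]: h3:-1[(0,0,0,0)]+1*
p4 X@[(0,0,0,0)] terminal -1; root [(0,0,2,1)] d7

O's best at [(0,0,2,1)]: h2:-1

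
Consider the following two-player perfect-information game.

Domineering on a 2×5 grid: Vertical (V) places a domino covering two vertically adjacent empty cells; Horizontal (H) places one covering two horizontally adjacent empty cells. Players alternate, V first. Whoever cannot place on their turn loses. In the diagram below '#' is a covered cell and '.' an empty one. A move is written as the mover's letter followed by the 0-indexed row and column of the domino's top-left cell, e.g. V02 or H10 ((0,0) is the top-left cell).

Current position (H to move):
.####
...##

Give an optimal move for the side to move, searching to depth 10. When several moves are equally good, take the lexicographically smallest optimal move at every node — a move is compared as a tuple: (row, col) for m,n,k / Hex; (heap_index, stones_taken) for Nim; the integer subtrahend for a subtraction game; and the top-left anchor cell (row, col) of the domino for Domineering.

p1 H@[.####/...##]: H10[.####/##.##]+1* H11[.####/.####]-1
p2 V@[.####/##.##] terminal -1; root [.####/...##] d10

H's best at [.####/...##]: H10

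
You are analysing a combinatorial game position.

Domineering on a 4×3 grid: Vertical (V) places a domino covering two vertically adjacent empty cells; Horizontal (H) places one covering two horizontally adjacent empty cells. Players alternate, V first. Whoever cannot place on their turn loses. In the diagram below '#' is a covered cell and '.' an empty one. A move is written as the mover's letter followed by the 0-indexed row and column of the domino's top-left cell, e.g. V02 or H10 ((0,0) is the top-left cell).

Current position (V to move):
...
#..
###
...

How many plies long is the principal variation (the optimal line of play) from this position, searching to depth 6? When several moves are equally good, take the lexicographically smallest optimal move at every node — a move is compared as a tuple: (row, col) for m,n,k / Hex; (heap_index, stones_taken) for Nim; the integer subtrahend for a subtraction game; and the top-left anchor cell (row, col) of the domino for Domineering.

p1 V@[.../#../###/...]: V01[.#./##./###/...]+1* V02[..#/#.#/###/...]-1
p2 H@[.#./##./###/...]: H30[.#./##./###/##.]-1* H31[.#./##./###/.##]-1
p3 V@[.#./##./###/##.]: V02[.##/###/###/##.]+1*
p4 H@[.##/###/###/##.] terminal -1; root [.../#../###/...] d6

PV length from [.../#../###/...]: 3 plies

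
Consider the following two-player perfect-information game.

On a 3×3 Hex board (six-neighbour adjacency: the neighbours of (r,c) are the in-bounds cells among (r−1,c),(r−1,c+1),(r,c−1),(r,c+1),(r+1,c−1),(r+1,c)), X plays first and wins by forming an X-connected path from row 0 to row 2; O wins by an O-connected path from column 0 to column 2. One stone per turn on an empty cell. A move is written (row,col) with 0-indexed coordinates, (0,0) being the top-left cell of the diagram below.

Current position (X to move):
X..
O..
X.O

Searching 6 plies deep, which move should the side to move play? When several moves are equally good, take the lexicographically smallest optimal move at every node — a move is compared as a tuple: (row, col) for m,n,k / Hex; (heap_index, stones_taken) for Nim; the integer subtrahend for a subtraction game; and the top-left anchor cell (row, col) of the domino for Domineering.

ply 1, X at X../O../X.O | (0,1)=-1→XX./O../X.O; (0,2)=-1→X.X/O../X.O; (1,1)=+1→X../OX./X.O*; (1,2)=-1→X../O.X/X.O; (2,1)=-1→X../O../XXO
ply 2, O at X../OX./X.O | (0,1)=-1→XO./OX./X.O*; (0,2)=-1→X.O/OX./X.O; (1,2)=-1→X../OXO/X.O; (2,1)=-1→X../OX./XOO
ply 3, X at XO./OX./X.O | (0,2)=+1→XOX/OX./X.O*; (1,2)=-1→XO./OXX/X.O; (2,1)=-1→XO./OX./XXO
ply 4: XOX/OX./X.O is terminal -1 (O); from X../O../X.O depth 6

X's best at [X../O../X.O]: (1,1)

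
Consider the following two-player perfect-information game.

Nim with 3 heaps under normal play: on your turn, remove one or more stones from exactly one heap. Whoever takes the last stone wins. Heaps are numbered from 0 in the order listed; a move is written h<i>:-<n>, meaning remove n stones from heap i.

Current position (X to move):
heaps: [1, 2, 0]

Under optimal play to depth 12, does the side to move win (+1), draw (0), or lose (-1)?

value((1,2,0), X) = +1

ply 1, X at (1,2,0) | h0:-1=-1→(0,2,0); h1:-1=+1→(1,1,0)*; h1:-2=-1→(1,0,0)
ply 2, O at (1,1,0) | h0:-1=-1→(0,1,0)*; h1:-1=-1→(1,0,0)
ply 3, X at (0,1,0) | h1:-1=+1→(0,0,0)*
ply 4: (0,0,0) is terminal -1 (O); from (1,2,0) depth 12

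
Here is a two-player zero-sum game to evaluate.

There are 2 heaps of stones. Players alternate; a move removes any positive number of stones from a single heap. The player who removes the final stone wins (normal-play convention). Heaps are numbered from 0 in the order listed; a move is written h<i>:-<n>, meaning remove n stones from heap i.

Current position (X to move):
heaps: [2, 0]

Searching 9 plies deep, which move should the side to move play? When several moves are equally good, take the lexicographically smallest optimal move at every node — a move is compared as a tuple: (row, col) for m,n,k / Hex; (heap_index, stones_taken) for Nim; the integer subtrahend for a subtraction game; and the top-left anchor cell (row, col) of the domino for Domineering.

X's best at [(2,0)]: h0:-2

p1 X@[(2,0)]: h0:-1[(1,0)]-1 h0:-2[(0,0)]+1*
p2 O@[(0,0)] terminal -1; root [(2,0)] d9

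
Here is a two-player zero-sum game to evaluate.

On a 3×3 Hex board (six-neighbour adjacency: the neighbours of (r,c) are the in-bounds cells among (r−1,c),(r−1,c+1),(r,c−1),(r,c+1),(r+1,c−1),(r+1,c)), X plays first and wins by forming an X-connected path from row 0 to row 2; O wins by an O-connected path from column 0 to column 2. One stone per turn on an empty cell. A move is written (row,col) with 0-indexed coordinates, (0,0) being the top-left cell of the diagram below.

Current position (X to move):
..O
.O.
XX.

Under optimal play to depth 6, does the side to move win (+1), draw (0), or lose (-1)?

[..O/.O./XX.] X move#1: (0,0):-1/X.O/.O./XX., (0,1):-1/.XO/.O./XX., (1,0):+1/..O/XO./XX.*, (1,2):-1/..O/.OX/XX., (2,2):-1/..O/.O./XXX
[..O/XO./XX.] O move#2: (0,0):-1/O.O/XO./XX.*, (0,1):-1/.OO/XO./XX., (1,2):-1/..O/XOO/XX., (2,2):-1/..O/XO./XXO
[O.O/XO./XX.] X move#3: (0,1):+1/OXO/XO./XX.*, (1,2):-1/O.O/XOX/XX., (2,2):-1/O.O/XO./XXX
[OXO/XO./XX.] end (terminal -1, O#4); searched ..O/.O./XX. to 6

value(..O/.O./XX., X) = +1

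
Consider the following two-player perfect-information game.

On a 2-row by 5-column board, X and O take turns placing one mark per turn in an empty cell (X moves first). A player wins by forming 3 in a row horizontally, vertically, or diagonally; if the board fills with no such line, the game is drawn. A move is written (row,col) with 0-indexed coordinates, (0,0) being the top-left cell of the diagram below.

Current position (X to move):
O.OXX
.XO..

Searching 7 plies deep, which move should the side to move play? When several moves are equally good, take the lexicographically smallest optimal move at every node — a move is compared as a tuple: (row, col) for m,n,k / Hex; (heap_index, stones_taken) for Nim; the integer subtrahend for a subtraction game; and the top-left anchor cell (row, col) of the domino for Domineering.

p1 X@[O.OXX/.XO..]: (0,1)[OXOXX/.XO..]+0* (1,0)[O.OXX/XXO..]-1 (1,3)[O.OXX/.XOX.]-1 (1,4)[O.OXX/.XO.X]-1
p2 O@[OXOXX/.XO..]: (1,0)[OXOXX/OXO..]+0* (1,3)[OXOXX/.XOO.]+0 (1,4)[OXOXX/.XO.O]+0
p3 X@[OXOXX/OXO..]: (1,3)[OXOXX/OXOX.]+0* (1,4)[OXOXX/OXO.X]+0
p4 O@[OXOXX/OXOX.]: (1,4)[OXOXX/OXOXO]+0*
p5 X@[OXOXX/OXOXO] terminal +0; root [O.OXX/.XO..] d7

X's best at [O.OXX/.XO..]: (0,1)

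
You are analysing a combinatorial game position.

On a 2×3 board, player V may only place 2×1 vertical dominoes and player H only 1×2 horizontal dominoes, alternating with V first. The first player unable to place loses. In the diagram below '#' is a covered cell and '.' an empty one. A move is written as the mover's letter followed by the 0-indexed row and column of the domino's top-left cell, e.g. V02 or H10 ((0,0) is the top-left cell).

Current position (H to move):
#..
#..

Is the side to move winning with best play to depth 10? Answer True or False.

H winning at [#../#..]: True

ply 1, H at #../#.. | H01=+1→###/#..*; H11=+1→#../###
ply 2: ###/#.. is terminal -1 (V); from #../#.. depth 10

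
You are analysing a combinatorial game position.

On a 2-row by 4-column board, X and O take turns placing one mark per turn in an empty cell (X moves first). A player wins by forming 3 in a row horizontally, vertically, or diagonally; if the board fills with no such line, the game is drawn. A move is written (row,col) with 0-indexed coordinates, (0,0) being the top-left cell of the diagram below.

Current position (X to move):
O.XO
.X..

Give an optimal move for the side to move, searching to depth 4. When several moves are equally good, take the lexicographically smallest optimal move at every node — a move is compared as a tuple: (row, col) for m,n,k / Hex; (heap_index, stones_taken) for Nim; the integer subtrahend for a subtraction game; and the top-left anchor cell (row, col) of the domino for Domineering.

ply 1, X at O.XO/.X.. | (0,1)=+0→OXXO/.X..; (1,0)=+0→O.XO/XX..; (1,2)=+1→O.XO/.XX.*; (1,3)=+0→O.XO/.X.X
ply 2, O at O.XO/.XX. | (0,1)=-1→OOXO/.XX.*; (1,0)=-1→O.XO/OXX.; (1,3)=-1→O.XO/.XXO
ply 3, X at OOXO/.XX. | (1,0)=+1→OOXO/XXX.*; (1,3)=+1→OOXO/.XXX
ply 4: OOXO/XXX. is terminal -1 (O); from O.XO/.X.. depth 4

X's best at [O.XO/.X..]: (1,2)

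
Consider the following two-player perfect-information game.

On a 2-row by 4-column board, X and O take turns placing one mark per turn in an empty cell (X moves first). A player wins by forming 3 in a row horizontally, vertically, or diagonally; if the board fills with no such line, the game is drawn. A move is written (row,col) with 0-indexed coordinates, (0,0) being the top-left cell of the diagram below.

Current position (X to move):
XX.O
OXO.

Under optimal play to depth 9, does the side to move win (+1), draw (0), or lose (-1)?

[XX.O/OXO.] X move#1: (0,2):+1/XXXO/OXO.*, (1,3):+0/XX.O/OXOX
[XXXO/OXO.] end (terminal -1, O#2); searched XX.O/OXO. to 9

value(XX.O/OXO., X) = +1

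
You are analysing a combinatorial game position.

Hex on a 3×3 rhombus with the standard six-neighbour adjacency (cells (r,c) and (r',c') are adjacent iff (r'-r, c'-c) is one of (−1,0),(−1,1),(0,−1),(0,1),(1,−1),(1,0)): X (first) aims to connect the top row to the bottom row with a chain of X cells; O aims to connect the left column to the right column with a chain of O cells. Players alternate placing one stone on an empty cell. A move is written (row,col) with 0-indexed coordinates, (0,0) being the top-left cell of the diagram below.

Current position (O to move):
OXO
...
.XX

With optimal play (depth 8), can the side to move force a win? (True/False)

O winning at [OXO/.../.XX]: True

p1 O@[OXO/.../.XX]: (1,0)[OXO/O../.XX]-1 (1,1)[OXO/.O./.XX]+1* (1,2)[OXO/..O/.XX]-1 (2,0)[OXO/.../OXX]-1
p2 X@[OXO/.O./.XX]: (1,0)[OXO/XO./.XX]-1* (1,2)[OXO/.OX/.XX]-1 (2,0)[OXO/.O./XXX]-1
p3 O@[OXO/XO./.XX]: (1,2)[OXO/XOO/.XX]-1 (2,0)[OXO/XO./OXX]+1*
p4 X@[OXO/XO./OXX] terminal -1; root [OXO/.../.XX] d8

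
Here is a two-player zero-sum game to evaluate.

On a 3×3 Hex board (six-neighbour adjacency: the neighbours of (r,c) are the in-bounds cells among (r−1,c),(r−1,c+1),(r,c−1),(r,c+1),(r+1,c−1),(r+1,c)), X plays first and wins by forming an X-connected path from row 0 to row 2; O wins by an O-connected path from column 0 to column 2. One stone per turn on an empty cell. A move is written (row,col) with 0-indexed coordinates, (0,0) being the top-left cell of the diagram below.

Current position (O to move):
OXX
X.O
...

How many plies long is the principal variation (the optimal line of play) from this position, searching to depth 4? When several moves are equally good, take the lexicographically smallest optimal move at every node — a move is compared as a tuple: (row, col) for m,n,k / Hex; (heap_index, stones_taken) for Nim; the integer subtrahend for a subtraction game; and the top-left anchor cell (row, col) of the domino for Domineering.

p1 O@[OXX/X.O/...]: (1,1)[OXX/XOO/...]-1 (2,0)[OXX/X.O/O..]+1* (2,1)[OXX/X.O/.O.]-1 (2,2)[OXX/X.O/..O]-1
p2 X@[OXX/X.O/O..]: (1,1)[OXX/XXO/O..]-1* (2,1)[OXX/X.O/OX.]-1 (2,2)[OXX/X.O/O.X]-1
p3 O@[OXX/XXO/O..]: (2,1)[OXX/XXO/OO.]+1* (2,2)[OXX/XXO/O.O]-1
p4 X@[OXX/XXO/OO.] terminal -1; root [OXX/X.O/...] d4

PV length from [OXX/X.O/...]: 3 plies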